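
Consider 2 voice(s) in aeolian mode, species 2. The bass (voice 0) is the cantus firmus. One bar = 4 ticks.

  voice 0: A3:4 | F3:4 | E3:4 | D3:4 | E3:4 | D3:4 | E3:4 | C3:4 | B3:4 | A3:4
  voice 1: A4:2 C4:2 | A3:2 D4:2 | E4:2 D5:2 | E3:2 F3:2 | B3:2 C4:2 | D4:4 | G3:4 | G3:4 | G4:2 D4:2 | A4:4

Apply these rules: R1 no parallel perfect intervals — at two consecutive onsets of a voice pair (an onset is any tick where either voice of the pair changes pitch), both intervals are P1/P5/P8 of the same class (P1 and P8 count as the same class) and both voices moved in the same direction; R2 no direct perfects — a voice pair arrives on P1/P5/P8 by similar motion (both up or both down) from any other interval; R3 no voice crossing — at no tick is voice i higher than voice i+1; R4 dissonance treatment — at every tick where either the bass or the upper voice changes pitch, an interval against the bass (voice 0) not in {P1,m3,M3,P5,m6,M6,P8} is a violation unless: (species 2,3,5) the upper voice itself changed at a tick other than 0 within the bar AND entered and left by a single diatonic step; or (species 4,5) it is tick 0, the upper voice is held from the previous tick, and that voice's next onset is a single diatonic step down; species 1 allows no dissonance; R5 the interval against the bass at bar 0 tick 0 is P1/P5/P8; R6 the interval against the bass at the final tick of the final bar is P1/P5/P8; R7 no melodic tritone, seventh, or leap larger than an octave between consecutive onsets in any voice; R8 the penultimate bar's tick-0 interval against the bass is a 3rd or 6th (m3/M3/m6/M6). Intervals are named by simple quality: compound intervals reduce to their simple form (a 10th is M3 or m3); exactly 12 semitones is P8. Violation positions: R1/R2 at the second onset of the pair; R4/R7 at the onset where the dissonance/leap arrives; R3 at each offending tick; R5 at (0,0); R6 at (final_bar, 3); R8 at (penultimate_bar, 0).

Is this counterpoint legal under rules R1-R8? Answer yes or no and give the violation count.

No (7 violations)

bar 0: v0=A3 v1=A4 (P8)
bar 1: v0=F3 v1=A3 (M3)
bar 2: v0=E3 v1=E4 (P8)
bar 3: v0=D3 v1=E3 (M2)
bar 4: v0=E3 v1=B3 (P5)
bar 5: v0=D3 v1=D4 (P8)
bar 6: v0=E3 v1=G3 (m3)
bar 7: v0=C3 v1=G3 (P5)
bar 8: v0=B3 v1=G4 (m6)
bar 9: v0=A3 v1=A4 (P8)
  R4 @ bar2.2: E3/D5 m7 untreated
  R7 @ bar2.2: E4->D5 leap 10st
  R4 @ bar3.0: D3/E3 M2 untreated
  R7 @ bar3.0: D5->E3 leap 22st
  R2 @ bar4.0: D3/F3 m3 -> E3/B3 P5 similar
  R7 @ bar4.0: F3->B3 leap 6st
  R7 @ bar8.0: C3->B3 leap 11st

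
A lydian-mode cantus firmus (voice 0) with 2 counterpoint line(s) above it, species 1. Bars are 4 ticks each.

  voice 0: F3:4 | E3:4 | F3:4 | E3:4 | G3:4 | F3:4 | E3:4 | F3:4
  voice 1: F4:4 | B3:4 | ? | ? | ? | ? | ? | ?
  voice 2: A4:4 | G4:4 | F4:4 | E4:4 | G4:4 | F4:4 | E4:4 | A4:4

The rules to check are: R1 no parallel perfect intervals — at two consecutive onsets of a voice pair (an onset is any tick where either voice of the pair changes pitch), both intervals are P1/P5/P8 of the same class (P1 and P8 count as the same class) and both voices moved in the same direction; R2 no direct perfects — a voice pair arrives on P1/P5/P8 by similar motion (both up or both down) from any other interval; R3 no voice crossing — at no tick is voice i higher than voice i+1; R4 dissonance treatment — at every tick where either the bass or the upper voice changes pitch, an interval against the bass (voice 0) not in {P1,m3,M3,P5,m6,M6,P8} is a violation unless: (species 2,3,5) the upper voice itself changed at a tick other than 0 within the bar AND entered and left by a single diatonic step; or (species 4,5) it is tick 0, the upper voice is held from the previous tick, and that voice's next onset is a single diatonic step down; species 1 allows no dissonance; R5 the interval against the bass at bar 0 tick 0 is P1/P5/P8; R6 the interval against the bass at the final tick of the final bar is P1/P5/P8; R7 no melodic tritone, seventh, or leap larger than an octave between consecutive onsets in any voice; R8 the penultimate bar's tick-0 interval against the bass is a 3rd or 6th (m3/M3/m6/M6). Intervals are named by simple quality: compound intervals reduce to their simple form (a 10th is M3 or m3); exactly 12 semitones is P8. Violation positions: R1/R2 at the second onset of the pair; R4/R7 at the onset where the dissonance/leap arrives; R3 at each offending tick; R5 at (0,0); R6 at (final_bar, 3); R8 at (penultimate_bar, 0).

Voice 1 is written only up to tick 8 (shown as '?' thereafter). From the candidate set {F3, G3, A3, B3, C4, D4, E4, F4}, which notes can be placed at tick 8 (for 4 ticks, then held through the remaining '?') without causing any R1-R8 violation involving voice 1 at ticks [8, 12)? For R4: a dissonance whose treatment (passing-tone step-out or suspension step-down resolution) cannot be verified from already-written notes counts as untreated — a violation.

F3: violates R2,R7
G3: violates R4
A3: legal
B3: violates R4
C4: violates R1
D4: legal
E4: violates R4
F4: violates R2,R7

{A3, D4}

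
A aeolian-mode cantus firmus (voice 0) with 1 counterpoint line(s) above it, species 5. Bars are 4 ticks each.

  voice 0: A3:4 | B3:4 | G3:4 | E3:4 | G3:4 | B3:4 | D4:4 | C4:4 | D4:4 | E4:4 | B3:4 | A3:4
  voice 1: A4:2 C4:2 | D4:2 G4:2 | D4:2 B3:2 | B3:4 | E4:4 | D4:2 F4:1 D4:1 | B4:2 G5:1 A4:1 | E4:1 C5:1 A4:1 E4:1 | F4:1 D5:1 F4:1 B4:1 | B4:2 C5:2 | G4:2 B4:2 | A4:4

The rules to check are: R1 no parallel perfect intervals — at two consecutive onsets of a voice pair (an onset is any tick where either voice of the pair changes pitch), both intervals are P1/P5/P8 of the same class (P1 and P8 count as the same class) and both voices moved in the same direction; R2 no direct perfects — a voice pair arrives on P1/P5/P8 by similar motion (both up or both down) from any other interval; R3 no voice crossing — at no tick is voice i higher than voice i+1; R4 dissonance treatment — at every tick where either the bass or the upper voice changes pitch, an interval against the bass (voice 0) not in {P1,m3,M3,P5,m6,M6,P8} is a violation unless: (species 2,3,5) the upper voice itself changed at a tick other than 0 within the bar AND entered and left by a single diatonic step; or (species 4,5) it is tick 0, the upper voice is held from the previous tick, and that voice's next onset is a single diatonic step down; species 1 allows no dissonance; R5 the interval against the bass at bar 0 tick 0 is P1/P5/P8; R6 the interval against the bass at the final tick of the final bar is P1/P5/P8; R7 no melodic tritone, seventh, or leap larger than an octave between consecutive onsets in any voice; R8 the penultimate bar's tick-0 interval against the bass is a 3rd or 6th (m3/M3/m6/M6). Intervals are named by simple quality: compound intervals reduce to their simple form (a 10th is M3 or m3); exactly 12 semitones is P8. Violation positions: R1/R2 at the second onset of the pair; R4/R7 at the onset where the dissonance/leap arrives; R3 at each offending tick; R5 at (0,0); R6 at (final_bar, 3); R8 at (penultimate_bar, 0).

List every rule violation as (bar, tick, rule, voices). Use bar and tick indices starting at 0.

bar 0: v0=A3 v1=A4 downbeat P8
bar 1: v0=B3 v1=D4 downbeat m3
bar 2: v0=G3 v1=D4 downbeat P5
bar 3: v0=E3 v1=B3 downbeat P5
bar 4: v0=G3 v1=E4 downbeat M6
bar 5: v0=B3 v1=D4 downbeat m3
bar 6: v0=D4 v1=B4 downbeat M6
bar 7: v0=C4 v1=E4 downbeat M3
bar 8: v0=D4 v1=F4 downbeat m3
bar 9: v0=E4 v1=B4 downbeat P5
bar 10: v0=B3 v1=G4 downbeat m6
bar 11: v0=A3 v1=A4 downbeat P8
  -> R2 @ bar 2 tick 0 v(0, 1): B3/G4 m6 -> G3/D4 P5 similar
  -> R4 @ bar 5 tick 2 v(0, 1): B3/F4 TT untreated
  -> R4 @ bar 6 tick 2 v(0, 1): D4/G5 P4 untreated
  -> R7 @ bar 6 tick 3 v(1,): G5->A4 leap 10st
  -> R7 @ bar 8 tick 3 v(1,): F4->B4 leap 6st
  -> R1 @ bar 11 tick 0 v(0, 1): B3/B4 P8 -> A3/A4 P8 similar

(2, 0, R2, (0, 1))
(5, 2, R4, (0, 1))
(6, 2, R4, (0, 1))
(6, 3, R7, (1,))
(8, 3, R7, (1,))
(11, 0, R1, (0, 1))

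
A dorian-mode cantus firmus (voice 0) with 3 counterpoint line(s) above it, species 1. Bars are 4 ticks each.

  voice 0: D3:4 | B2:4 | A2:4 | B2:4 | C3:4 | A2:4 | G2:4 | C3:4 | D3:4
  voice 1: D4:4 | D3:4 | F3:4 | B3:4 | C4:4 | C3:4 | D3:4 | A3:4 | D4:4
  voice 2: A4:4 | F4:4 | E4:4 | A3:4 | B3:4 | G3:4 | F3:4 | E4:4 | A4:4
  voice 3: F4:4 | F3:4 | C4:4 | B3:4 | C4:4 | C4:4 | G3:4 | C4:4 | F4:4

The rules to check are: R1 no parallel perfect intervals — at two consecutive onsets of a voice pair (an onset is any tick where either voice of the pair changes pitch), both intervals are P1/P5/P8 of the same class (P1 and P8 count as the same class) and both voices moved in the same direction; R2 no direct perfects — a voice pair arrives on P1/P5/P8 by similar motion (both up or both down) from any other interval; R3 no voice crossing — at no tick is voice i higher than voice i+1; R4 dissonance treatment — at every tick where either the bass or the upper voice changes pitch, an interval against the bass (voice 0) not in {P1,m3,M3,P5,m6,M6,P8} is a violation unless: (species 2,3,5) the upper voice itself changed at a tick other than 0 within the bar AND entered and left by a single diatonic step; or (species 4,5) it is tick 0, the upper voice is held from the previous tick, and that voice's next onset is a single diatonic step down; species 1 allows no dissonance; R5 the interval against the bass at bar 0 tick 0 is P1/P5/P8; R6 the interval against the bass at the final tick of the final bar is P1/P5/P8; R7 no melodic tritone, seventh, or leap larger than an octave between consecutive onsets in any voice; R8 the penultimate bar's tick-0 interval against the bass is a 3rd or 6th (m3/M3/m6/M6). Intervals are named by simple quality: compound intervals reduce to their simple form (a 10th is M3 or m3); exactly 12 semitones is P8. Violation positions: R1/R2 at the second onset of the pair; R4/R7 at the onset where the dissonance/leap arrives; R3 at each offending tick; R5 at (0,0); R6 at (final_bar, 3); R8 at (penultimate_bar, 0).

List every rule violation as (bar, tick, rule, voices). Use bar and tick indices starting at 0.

bar 0: v0=D3 v1=D4 v2=A4 v3=F4 downbeat m3
bar 1: v0=B2 v1=D3 v2=F4 v3=F3 downbeat TT
bar 2: v0=A2 v1=F3 v2=E4 v3=C4 downbeat m3
bar 3: v0=B2 v1=B3 v2=A3 v3=B3 downbeat P8
bar 4: v0=C3 v1=C4 v2=B3 v3=C4 downbeat P8
bar 5: v0=A2 v1=C3 v2=G3 v3=C4 downbeat m3
bar 6: v0=G2 v1=D3 v2=F3 v3=G3 downbeat P8
bar 7: v0=C3 v1=A3 v2=E4 v3=C4 downbeat P8
bar 8: v0=D3 v1=D4 v2=A4 v3=F4 downbeat m3
  -> R3 @ bar 0 tick 0 v(2, 3): A4 above F4
  -> R5 @ bar 0 tick 0 v(0, 3): opens on m3
  -> R3 @ bar 0 tick 1 v(2, 3): A4 above F4
  -> R3 @ bar 0 tick 2 v(2, 3): A4 above F4
  -> R3 @ bar 0 tick 3 v(2, 3): A4 above F4
  -> R2 @ bar 1 tick 0 v(2, 3): A4/F4 M3 -> F4/F3 P8 similar
  -> R3 @ bar 1 tick 0 v(2, 3): F4 above F3
  -> R4 @ bar 1 tick 0 v(0, 2): B2/F4 TT untreated
  -> R4 @ bar 1 tick 0 v(0, 3): B2/F3 TT untreated
  -> R3 @ bar 1 tick 1 v(2, 3): F4 above F3
  -> R3 @ bar 1 tick 2 v(2, 3): F4 above F3
  -> R3 @ bar 1 tick 3 v(2, 3): F4 above F3
  -> R2 @ bar 2 tick 0 v(0, 2): B2/F4 TT -> A2/E4 P5 similar
  -> R2 @ bar 2 tick 0 v(1, 3): D3/F3 m3 -> F3/C4 P5 similar
  -> R3 @ bar 2 tick 0 v(2, 3): E4 above C4
  -> R3 @ bar 2 tick 1 v(2, 3): E4 above C4
  -> R3 @ bar 2 tick 2 v(2, 3): E4 above C4
  -> R3 @ bar 2 tick 3 v(2, 3): E4 above C4
  -> R2 @ bar 3 tick 0 v(0, 1): A2/F3 m6 -> B2/B3 P8 similar
  -> R3 @ bar 3 tick 0 v(1, 2): B3 above A3
  -> R4 @ bar 3 tick 0 v(0, 2): B2/A3 m7 untreated
  -> R7 @ bar 3 tick 0 v(1,): F3->B3 leap 6st
  -> R3 @ bar 3 tick 1 v(1, 2): B3 above A3
  -> R3 @ bar 3 tick 2 v(1, 2): B3 above A3
  -> R3 @ bar 3 tick 3 v(1, 2): B3 above A3
  -> R1 @ bar 4 tick 0 v(0, 1): B2/B3 P8 -> C3/C4 P8 similar
  -> R1 @ bar 4 tick 0 v(0, 3): B2/B3 P8 -> C3/C4 P8 similar
  -> R1 @ bar 4 tick 0 v(1, 3): B3/B3 P1 -> C4/C4 P1 similar
  -> R3 @ bar 4 tick 0 v(1, 2): C4 above B3
  -> R4 @ bar 4 tick 0 v(0, 2): C3/B3 M7 untreated
  -> R3 @ bar 4 tick 1 v(1, 2): C4 above B3
  -> R3 @ bar 4 tick 2 v(1, 2): C4 above B3
  -> R3 @ bar 4 tick 3 v(1, 2): C4 above B3
  -> R2 @ bar 5 tick 0 v(1, 2): C4/B3 m2 -> C3/G3 P5 similar
  -> R4 @ bar 5 tick 0 v(0, 2): A2/G3 m7 untreated
  -> R2 @ bar 6 tick 0 v(0, 3): A2/C4 m3 -> G2/G3 P8 similar
  -> R4 @ bar 6 tick 0 v(0, 2): G2/F3 m7 untreated
  -> R1 @ bar 7 tick 0 v(0, 3): G2/G3 P8 -> C3/C4 P8 similar
  -> R2 @ bar 7 tick 0 v(1, 2): D3/F3 m3 -> A3/E4 P5 similar
  -> R3 @ bar 7 tick 0 v(2, 3): E4 above C4
  -> R7 @ bar 7 tick 0 v(2,): F3->E4 leap 11st
  -> R8 @ bar 7 tick 0 v(0, 3): penult P8 not 3rd/6th
  -> R3 @ bar 7 tick 1 v(2, 3): E4 above C4
  -> R3 @ bar 7 tick 2 v(2, 3): E4 above C4
  -> R3 @ bar 7 tick 3 v(2, 3): E4 above C4
  -> R1 @ bar 8 tick 0 v(1, 2): A3/E4 P5 -> D4/A4 P5 similar
  -> R2 @ bar 8 tick 0 v(0, 1): C3/A3 M6 -> D3/D4 P8 similar
  -> R2 @ bar 8 tick 0 v(0, 2): C3/E4 M3 -> D3/A4 P5 similar
  -> R3 @ bar 8 tick 0 v(2, 3): A4 above F4
  -> R3 @ bar 8 tick 1 v(2, 3): A4 above F4
  -> R3 @ bar 8 tick 2 v(2, 3): A4 above F4
  -> R3 @ bar 8 tick 3 v(2, 3): A4 above F4
  -> R6 @ bar 8 tick 3 v(0, 3): closes on m3

(0, 0, R3, (2, 3))
(0, 0, R5, (0, 3))
(0, 1, R3, (2, 3))
(0, 2, R3, (2, 3))
(0, 3, R3, (2, 3))
(1, 0, R2, (2, 3))
(1, 0, R3, (2, 3))
(1, 0, R4, (0, 2))
(1, 0, R4, (0, 3))
(1, 1, R3, (2, 3))
(1, 2, R3, (2, 3))
(1, 3, R3, (2, 3))
(2, 0, R2, (0, 2))
(2, 0, R2, (1, 3))
(2, 0, R3, (2, 3))
(2, 1, R3, (2, 3))
(2, 2, R3, (2, 3))
(2, 3, R3, (2, 3))
(3, 0, R2, (0, 1))
(3, 0, R3, (1, 2))
(3, 0, R4, (0, 2))
(3, 0, R7, (1,))
(3, 1, R3, (1, 2))
(3, 2, R3, (1, 2))
(3, 3, R3, (1, 2))
(4, 0, R1, (0, 1))
(4, 0, R1, (0, 3))
(4, 0, R1, (1, 3))
(4, 0, R3, (1, 2))
(4, 0, R4, (0, 2))
(4, 1, R3, (1, 2))
(4, 2, R3, (1, 2))
(4, 3, R3, (1, 2))
(5, 0, R2, (1, 2))
(5, 0, R4, (0, 2))
(6, 0, R2, (0, 3))
(6, 0, R4, (0, 2))
(7, 0, R1, (0, 3))
(7, 0, R2, (1, 2))
(7, 0, R3, (2, 3))
(7, 0, R7, (2,))
(7, 0, R8, (0, 3))
(7, 1, R3, (2, 3))
(7, 2, R3, (2, 3))
(7, 3, R3, (2, 3))
(8, 0, R1, (1, 2))
(8, 0, R2, (0, 1))
(8, 0, R2, (0, 2))
(8, 0, R3, (2, 3))
(8, 1, R3, (2, 3))
(8, 2, R3, (2, 3))
(8, 3, R3, (2, 3))
(8, 3, R6, (0, 3))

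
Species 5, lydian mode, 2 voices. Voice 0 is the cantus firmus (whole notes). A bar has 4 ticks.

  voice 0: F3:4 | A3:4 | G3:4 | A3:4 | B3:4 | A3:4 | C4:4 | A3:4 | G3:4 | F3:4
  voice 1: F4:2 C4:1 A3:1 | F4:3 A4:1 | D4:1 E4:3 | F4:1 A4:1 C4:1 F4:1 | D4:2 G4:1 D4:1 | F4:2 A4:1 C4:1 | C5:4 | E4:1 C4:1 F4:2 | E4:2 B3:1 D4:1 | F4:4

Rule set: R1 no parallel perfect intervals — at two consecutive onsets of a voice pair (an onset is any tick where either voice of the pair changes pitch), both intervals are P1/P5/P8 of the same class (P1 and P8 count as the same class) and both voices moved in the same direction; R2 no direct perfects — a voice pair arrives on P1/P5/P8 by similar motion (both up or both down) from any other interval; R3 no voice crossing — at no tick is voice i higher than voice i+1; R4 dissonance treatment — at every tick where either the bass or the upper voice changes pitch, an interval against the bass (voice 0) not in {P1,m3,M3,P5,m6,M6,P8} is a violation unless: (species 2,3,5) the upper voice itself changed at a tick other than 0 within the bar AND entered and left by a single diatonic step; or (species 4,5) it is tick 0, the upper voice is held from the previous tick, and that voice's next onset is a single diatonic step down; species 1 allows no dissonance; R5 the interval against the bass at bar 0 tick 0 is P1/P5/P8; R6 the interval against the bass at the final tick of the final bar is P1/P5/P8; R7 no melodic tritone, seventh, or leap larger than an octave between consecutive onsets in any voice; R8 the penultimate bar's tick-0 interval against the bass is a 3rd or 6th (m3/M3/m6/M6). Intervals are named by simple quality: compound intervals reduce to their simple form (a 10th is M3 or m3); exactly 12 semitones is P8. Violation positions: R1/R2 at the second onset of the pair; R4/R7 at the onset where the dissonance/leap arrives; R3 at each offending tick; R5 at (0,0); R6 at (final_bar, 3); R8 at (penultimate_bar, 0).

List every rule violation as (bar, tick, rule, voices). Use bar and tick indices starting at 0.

bar 0: v0=F3 v1=F4 downbeat P8
bar 1: v0=A3 v1=F4 downbeat m6
bar 2: v0=G3 v1=D4 downbeat P5
bar 3: v0=A3 v1=F4 downbeat m6
bar 4: v0=B3 v1=D4 downbeat m3
bar 5: v0=A3 v1=F4 downbeat m6
bar 6: v0=C4 v1=C5 downbeat P8
bar 7: v0=A3 v1=E4 downbeat P5
bar 8: v0=G3 v1=E4 downbeat M6
bar 9: v0=F3 v1=F4 downbeat P8
  -> R2 @ bar 2 tick 0 v(0, 1): A3/A4 P8 -> G3/D4 P5 similar
  -> R2 @ bar 6 tick 0 v(0, 1): A3/C4 m3 -> C4/C5 P8 similar
  -> R2 @ bar 7 tick 0 v(0, 1): C4/C5 P8 -> A3/E4 P5 similar

(2, 0, R2, (0, 1))
(6, 0, R2, (0, 1))
(7, 0, R2, (0, 1))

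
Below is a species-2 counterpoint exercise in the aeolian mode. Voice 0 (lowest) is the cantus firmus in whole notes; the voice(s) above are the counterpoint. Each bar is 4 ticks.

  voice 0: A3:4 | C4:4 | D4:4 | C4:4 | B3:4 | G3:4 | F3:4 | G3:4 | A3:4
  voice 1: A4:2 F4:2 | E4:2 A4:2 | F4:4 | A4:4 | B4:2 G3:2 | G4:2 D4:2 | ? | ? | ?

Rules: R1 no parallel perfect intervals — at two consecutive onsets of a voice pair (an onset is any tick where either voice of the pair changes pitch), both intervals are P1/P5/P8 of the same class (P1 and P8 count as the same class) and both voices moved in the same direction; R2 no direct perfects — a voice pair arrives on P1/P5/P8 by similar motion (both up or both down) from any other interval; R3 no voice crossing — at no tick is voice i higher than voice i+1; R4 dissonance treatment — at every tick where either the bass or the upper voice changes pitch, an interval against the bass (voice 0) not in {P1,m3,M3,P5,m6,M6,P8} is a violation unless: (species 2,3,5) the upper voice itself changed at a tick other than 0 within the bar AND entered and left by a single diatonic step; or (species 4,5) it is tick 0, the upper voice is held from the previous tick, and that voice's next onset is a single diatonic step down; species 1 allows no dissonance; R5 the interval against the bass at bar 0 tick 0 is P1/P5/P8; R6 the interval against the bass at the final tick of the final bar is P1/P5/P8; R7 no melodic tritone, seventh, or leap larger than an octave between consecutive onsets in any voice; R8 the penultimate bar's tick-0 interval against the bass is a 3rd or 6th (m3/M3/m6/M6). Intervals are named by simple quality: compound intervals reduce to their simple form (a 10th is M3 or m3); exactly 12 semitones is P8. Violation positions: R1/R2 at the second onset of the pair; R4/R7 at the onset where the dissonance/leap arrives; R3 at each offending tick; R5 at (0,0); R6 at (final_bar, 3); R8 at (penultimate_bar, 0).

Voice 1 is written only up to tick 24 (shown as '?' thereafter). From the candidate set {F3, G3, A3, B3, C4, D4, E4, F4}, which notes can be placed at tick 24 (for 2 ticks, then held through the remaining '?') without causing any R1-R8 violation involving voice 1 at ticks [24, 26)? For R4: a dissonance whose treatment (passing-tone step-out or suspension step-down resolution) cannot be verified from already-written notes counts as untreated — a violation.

F3: violates R2
G3: violates R4
A3: legal
B3: violates R4
C4: violates R1
D4: legal
E4: violates R4
F4: legal

{A3, D4, F4}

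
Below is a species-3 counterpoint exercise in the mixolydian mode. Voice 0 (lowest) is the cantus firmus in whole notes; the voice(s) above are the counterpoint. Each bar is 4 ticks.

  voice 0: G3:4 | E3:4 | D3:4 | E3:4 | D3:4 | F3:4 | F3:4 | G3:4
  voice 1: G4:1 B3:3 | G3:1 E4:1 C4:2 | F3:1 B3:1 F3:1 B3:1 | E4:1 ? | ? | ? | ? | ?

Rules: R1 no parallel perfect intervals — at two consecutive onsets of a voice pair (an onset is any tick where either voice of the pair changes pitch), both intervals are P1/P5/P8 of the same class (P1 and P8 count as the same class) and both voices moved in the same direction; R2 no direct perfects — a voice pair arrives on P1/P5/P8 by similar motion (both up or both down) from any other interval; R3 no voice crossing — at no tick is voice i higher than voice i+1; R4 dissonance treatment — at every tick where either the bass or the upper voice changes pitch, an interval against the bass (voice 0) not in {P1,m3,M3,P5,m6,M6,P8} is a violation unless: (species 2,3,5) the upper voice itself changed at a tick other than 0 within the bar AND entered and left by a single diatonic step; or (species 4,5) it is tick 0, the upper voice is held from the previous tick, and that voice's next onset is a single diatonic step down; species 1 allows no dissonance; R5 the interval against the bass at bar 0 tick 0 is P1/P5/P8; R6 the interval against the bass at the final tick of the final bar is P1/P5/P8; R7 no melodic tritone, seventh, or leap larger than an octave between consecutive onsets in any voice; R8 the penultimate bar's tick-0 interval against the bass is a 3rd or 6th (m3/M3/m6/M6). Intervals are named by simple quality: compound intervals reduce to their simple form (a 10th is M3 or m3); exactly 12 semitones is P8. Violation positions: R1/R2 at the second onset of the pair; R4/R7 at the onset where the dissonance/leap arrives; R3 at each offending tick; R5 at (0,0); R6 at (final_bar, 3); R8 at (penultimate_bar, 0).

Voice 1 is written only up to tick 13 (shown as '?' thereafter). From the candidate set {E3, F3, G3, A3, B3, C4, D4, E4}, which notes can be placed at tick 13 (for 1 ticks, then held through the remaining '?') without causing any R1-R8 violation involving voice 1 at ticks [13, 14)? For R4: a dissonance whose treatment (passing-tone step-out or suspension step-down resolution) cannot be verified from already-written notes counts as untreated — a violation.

{B3, C4, E3, E4, G3}

E3: legal
F3: violates R4,R7
G3: legal
A3: violates R4
B3: legal
C4: legal
D4: violates R4
E4: legal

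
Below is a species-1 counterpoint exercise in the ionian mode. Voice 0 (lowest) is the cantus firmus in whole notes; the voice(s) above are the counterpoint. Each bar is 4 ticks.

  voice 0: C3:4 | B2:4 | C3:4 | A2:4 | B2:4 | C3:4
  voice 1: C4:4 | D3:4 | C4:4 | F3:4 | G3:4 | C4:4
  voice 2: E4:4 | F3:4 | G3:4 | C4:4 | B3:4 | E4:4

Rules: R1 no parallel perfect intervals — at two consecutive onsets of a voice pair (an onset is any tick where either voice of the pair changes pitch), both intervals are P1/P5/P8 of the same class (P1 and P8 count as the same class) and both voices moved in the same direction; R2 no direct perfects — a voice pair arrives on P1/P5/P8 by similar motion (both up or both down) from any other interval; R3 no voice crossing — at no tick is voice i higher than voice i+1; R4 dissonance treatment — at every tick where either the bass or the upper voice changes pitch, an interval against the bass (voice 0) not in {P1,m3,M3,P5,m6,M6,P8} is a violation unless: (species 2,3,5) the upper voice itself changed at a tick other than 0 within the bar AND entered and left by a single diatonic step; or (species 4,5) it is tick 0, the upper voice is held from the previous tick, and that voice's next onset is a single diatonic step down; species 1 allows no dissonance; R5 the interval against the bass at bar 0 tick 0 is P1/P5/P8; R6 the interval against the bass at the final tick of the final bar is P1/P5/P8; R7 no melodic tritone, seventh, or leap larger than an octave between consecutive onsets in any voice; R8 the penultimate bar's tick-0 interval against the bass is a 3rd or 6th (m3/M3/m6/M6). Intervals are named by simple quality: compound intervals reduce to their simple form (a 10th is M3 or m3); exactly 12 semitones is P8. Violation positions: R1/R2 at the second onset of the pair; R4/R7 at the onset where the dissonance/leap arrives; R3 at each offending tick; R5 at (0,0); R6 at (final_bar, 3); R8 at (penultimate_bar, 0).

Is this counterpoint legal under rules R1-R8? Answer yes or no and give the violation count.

No (14 violations)

bar 0: v0=C3 v1=C4 v2=E4 (M3)
bar 1: v0=B2 v1=D3 v2=F3 (TT)
bar 2: v0=C3 v1=C4 v2=G3 (P5)
bar 3: v0=A2 v1=F3 v2=C4 (m3)
bar 4: v0=B2 v1=G3 v2=B3 (P8)
bar 5: v0=C3 v1=C4 v2=E4 (M3)
  R5 @ bar0.0: opens on M3
  R4 @ bar1.0: B2/F3 TT untreated
  R7 @ bar1.0: C4->D3 leap 10st
  R7 @ bar1.0: E4->F3 leap 11st
  R2 @ bar2.0: B2/D3 m3 -> C3/C4 P8 similar
  R2 @ bar2.0: B2/F3 TT -> C3/G3 P5 similar
  R3 @ bar2.0: C4 above G3
  R7 @ bar2.0: D3->C4 leap 10st
  R3 @ bar2.1: C4 above G3
  R3 @ bar2.2: C4 above G3
  R3 @ bar2.3: C4 above G3
  R8 @ bar4.0: penult P8 not 3rd/6th
  R2 @ bar5.0: B2/G3 m6 -> C3/C4 P8 similar
  R6 @ bar5.3: closes on M3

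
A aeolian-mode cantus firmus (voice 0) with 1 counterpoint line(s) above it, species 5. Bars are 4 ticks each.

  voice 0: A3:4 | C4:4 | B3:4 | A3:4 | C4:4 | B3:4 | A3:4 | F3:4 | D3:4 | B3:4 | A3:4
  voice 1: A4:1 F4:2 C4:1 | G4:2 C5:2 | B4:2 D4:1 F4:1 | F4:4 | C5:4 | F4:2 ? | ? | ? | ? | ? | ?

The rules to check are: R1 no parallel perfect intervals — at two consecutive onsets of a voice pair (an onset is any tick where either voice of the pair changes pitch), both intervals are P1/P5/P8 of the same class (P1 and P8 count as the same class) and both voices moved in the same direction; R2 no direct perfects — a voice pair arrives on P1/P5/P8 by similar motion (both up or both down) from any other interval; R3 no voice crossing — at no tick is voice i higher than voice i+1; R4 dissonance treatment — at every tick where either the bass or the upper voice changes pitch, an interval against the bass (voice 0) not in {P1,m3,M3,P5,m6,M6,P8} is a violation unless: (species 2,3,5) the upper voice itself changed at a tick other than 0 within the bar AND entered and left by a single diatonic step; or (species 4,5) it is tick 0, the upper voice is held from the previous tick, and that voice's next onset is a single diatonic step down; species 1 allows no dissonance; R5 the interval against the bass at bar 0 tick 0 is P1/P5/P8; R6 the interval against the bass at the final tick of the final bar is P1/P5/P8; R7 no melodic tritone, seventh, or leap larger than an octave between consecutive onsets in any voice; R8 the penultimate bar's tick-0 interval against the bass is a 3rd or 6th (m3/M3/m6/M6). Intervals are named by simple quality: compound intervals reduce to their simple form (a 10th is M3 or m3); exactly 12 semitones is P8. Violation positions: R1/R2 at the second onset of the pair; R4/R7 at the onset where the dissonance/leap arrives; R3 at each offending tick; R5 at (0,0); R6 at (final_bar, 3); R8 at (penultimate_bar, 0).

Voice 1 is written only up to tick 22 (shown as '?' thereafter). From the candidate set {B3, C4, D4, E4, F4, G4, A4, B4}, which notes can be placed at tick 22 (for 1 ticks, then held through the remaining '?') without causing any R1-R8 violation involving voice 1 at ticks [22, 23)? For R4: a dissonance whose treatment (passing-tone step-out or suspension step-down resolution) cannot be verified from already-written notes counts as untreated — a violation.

{D4, F4, G4}

B3: violates R7
C4: violates R4
D4: legal
E4: violates R4
F4: legal
G4: legal
A4: violates R4
B4: violates R7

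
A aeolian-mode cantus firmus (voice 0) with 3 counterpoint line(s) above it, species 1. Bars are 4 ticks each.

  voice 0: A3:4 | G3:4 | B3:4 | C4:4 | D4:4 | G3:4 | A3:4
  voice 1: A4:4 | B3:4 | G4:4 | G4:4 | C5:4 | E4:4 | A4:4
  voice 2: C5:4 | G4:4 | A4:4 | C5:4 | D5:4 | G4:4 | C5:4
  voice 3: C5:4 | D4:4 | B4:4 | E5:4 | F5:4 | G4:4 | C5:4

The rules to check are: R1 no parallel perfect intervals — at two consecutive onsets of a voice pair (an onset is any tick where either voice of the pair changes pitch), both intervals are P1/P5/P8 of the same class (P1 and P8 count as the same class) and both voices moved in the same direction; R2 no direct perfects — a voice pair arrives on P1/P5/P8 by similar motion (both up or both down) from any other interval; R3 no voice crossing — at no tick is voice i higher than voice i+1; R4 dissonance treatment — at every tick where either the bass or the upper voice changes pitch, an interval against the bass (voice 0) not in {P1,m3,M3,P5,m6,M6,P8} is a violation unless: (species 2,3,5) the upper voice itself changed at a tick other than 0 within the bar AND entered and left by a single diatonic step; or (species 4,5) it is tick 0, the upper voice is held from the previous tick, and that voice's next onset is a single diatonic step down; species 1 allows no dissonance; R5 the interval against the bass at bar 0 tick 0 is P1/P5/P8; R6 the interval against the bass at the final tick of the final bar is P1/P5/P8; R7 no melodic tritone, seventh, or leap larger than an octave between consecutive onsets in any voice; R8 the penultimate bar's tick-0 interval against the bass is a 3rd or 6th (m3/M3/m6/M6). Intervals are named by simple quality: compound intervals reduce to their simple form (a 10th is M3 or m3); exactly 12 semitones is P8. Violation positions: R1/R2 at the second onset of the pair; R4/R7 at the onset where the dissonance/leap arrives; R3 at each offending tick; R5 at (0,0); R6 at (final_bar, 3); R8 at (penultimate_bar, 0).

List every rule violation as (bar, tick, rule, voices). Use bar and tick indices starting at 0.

(0, 0, R5, (0, 2))
(0, 0, R5, (0, 3))
(1, 0, R2, (0, 2))
(1, 0, R2, (0, 3))
(1, 0, R3, (2, 3))
(1, 0, R7, (1,))
(1, 0, R7, (3,))
(1, 1, R3, (2, 3))
(1, 2, R3, (2, 3))
(1, 3, R3, (2, 3))
(2, 0, R2, (0, 3))
(2, 0, R4, (0, 2))
(3, 0, R2, (0, 2))
(4, 0, R1, (0, 2))
(4, 0, R4, (0, 1))
(5, 0, R1, (0, 2))
(5, 0, R2, (0, 3))
(5, 0, R2, (2, 3))
(5, 0, R7, (3,))
(5, 0, R8, (0, 2))
(5, 0, R8, (0, 3))
(6, 0, R1, (2, 3))
(6, 0, R2, (0, 1))
(6, 3, R6, (0, 2))
(6, 3, R6, (0, 3))

bar 0: v0=A3 v1=A4 v2=C5 v3=C5 downbeat m3
bar 1: v0=G3 v1=B3 v2=G4 v3=D4 downbeat P5
bar 2: v0=B3 v1=G4 v2=A4 v3=B4 downbeat P8
bar 3: v0=C4 v1=G4 v2=C5 v3=E5 downbeat M3
bar 4: v0=D4 v1=C5 v2=D5 v3=F5 downbeat m3
bar 5: v0=G3 v1=E4 v2=G4 v3=G4 downbeat P8
bar 6: v0=A3 v1=A4 v2=C5 v3=C5 downbeat m3
  -> R5 @ bar 0 tick 0 v(0, 2): opens on m3
  -> R5 @ bar 0 tick 0 v(0, 3): opens on m3
  -> R2 @ bar 1 tick 0 v(0, 2): A3/C5 m3 -> G3/G4 P8 similar
  -> R2 @ bar 1 tick 0 v(0, 3): A3/C5 m3 -> G3/D4 P5 similar
  -> R3 @ bar 1 tick 0 v(2, 3): G4 above D4
  -> R7 @ bar 1 tick 0 v(1,): A4->B3 leap 10st
  -> R7 @ bar 1 tick 0 v(3,): C5->D4 leap 10st
  -> R3 @ bar 1 tick 1 v(2, 3): G4 above D4
  -> R3 @ bar 1 tick 2 v(2, 3): G4 above D4
  -> R3 @ bar 1 tick 3 v(2, 3): G4 above D4
  -> R2 @ bar 2 tick 0 v(0, 3): G3/D4 P5 -> B3/B4 P8 similar
  -> R4 @ bar 2 tick 0 v(0, 2): B3/A4 m7 untreated
  -> R2 @ bar 3 tick 0 v(0, 2): B3/A4 m7 -> C4/C5 P8 similar
  -> R1 @ bar 4 tick 0 v(0, 2): C4/C5 P8 -> D4/D5 P8 similar
  -> R4 @ bar 4 tick 0 v(0, 1): D4/C5 m7 untreated
  -> R1 @ bar 5 tick 0 v(0, 2): D4/D5 P8 -> G3/G4 P8 similar
  -> R2 @ bar 5 tick 0 v(0, 3): D4/F5 m3 -> G3/G4 P8 similar
  -> R2 @ bar 5 tick 0 v(2, 3): D5/F5 m3 -> G4/G4 P1 similar
  -> R7 @ bar 5 tick 0 v(3,): F5->G4 leap 10st
  -> R8 @ bar 5 tick 0 v(0, 2): penult P8 not 3rd/6th
  -> R8 @ bar 5 tick 0 v(0, 3): penult P8 not 3rd/6th
  -> R1 @ bar 6 tick 0 v(2, 3): G4/G4 P1 -> C5/C5 P1 similar
  -> R2 @ bar 6 tick 0 v(0, 1): G3/E4 M6 -> A3/A4 P8 similar
  -> R6 @ bar 6 tick 3 v(0, 2): closes on m3
  -> R6 @ bar 6 tick 3 v(0, 3): closes on m3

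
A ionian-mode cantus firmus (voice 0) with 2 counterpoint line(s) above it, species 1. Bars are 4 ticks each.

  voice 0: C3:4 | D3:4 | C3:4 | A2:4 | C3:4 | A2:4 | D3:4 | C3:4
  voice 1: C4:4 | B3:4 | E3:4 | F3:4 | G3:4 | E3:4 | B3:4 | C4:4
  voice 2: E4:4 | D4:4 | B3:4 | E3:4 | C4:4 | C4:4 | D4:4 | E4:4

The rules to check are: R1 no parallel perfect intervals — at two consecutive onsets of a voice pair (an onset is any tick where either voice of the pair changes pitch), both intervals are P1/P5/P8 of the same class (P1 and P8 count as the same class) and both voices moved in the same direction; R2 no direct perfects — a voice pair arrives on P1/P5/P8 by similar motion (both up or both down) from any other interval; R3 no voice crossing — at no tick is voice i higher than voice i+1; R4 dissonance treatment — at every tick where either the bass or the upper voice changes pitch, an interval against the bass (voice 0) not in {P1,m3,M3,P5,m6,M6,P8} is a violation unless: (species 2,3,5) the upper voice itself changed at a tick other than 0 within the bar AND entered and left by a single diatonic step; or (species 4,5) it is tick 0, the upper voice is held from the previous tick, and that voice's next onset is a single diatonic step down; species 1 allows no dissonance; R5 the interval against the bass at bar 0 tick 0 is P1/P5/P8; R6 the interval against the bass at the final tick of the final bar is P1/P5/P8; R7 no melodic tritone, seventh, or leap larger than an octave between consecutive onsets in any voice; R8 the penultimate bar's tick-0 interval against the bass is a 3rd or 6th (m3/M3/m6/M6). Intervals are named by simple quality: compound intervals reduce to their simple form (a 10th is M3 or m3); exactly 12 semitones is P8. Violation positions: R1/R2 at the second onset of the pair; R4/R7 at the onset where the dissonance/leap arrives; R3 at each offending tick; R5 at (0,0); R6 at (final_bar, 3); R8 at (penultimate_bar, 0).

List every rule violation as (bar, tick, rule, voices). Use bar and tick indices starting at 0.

bar 0: v0=C3 v1=C4 v2=E4 downbeat M3
bar 1: v0=D3 v1=B3 v2=D4 downbeat P8
bar 2: v0=C3 v1=E3 v2=B3 downbeat M7
bar 3: v0=A2 v1=F3 v2=E3 downbeat P5
bar 4: v0=C3 v1=G3 v2=C4 downbeat P8
bar 5: v0=A2 v1=E3 v2=C4 downbeat m3
bar 6: v0=D3 v1=B3 v2=D4 downbeat P8
bar 7: v0=C3 v1=C4 v2=E4 downbeat M3
  -> R5 @ bar 0 tick 0 v(0, 2): opens on M3
  -> R2 @ bar 2 tick 0 v(1, 2): B3/D4 m3 -> E3/B3 P5 similar
  -> R4 @ bar 2 tick 0 v(0, 2): C3/B3 M7 untreated
  -> R2 @ bar 3 tick 0 v(0, 2): C3/B3 M7 -> A2/E3 P5 similar
  -> R3 @ bar 3 tick 0 v(1, 2): F3 above E3
  -> R3 @ bar 3 tick 1 v(1, 2): F3 above E3
  -> R3 @ bar 3 tick 2 v(1, 2): F3 above E3
  -> R3 @ bar 3 tick 3 v(1, 2): F3 above E3
  -> R2 @ bar 4 tick 0 v(0, 1): A2/F3 m6 -> C3/G3 P5 similar
  -> R2 @ bar 4 tick 0 v(0, 2): A2/E3 P5 -> C3/C4 P8 similar
  -> R1 @ bar 5 tick 0 v(0, 1): C3/G3 P5 -> A2/E3 P5 similar
  -> R2 @ bar 6 tick 0 v(0, 2): A2/C4 m3 -> D3/D4 P8 similar
  -> R8 @ bar 6 tick 0 v(0, 2): penult P8 not 3rd/6th
  -> R6 @ bar 7 tick 3 v(0, 2): closes on M3

(0, 0, R5, (0, 2))
(2, 0, R2, (1, 2))
(2, 0, R4, (0, 2))
(3, 0, R2, (0, 2))
(3, 0, R3, (1, 2))
(3, 1, R3, (1, 2))
(3, 2, R3, (1, 2))
(3, 3, R3, (1, 2))
(4, 0, R2, (0, 1))
(4, 0, R2, (0, 2))
(5, 0, R1, (0, 1))
(6, 0, R2, (0, 2))
(6, 0, R8, (0, 2))
(7, 3, R6, (0, 2))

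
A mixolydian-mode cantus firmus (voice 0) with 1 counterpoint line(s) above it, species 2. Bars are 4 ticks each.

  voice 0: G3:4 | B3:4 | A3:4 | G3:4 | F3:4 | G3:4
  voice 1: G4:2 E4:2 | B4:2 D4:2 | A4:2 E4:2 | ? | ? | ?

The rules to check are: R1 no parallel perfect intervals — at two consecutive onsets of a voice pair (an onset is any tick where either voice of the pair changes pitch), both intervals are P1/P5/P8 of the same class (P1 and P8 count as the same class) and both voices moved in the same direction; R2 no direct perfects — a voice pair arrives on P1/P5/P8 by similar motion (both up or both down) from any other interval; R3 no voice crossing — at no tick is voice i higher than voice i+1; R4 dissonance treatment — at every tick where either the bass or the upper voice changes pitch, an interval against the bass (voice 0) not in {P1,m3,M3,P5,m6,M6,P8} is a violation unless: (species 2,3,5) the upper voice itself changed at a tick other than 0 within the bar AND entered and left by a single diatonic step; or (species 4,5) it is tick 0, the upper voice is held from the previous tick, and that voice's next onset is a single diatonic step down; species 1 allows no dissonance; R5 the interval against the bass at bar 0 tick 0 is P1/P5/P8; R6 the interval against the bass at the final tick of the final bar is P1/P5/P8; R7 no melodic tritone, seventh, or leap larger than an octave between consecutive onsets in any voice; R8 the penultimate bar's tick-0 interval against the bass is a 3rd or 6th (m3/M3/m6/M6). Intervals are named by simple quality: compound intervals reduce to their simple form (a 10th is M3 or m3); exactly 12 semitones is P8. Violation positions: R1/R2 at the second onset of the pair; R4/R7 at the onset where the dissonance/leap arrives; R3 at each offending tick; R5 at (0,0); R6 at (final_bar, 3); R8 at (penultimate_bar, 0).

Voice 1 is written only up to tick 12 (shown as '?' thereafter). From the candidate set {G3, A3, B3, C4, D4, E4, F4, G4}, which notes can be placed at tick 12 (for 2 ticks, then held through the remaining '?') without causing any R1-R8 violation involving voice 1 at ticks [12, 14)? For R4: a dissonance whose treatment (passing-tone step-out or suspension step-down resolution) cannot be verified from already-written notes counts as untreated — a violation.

{B3, E4, G4}

G3: violates R2
A3: violates R4
B3: legal
C4: violates R4
D4: violates R1
E4: legal
F4: violates R4
G4: legal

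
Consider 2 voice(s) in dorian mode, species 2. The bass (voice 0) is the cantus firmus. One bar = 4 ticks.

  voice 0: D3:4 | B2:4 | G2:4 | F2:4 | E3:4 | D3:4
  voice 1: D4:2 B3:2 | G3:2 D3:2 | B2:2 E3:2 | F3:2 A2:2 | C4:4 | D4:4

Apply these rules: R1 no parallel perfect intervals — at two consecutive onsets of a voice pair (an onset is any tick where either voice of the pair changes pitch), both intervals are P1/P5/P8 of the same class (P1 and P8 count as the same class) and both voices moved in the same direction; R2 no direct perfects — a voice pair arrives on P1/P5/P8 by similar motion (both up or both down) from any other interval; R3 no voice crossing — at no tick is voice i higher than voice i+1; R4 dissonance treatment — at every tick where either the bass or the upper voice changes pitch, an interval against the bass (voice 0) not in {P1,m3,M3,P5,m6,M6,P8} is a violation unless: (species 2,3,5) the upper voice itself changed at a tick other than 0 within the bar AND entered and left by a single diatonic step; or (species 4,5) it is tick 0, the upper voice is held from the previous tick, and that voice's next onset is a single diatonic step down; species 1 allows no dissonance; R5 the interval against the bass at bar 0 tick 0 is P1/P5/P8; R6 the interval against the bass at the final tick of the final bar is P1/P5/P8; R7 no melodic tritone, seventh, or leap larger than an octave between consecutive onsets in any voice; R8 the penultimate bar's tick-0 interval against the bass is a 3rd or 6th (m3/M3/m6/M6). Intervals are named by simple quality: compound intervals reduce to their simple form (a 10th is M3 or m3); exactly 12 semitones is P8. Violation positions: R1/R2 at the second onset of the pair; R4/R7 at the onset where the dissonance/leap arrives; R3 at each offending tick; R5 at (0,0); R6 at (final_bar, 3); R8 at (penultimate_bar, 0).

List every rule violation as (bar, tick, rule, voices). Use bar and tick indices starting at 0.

bar 0: v0=D3 v1=D4 downbeat P8
bar 1: v0=B2 v1=G3 downbeat m6
bar 2: v0=G2 v1=B2 downbeat M3
bar 3: v0=F2 v1=F3 downbeat P8
bar 4: v0=E3 v1=C4 downbeat m6
bar 5: v0=D3 v1=D4 downbeat P8
  -> R7 @ bar 4 tick 0 v(0,): F2->E3 leap 11st
  -> R7 @ bar 4 tick 0 v(1,): A2->C4 leap 15st

(4, 0, R7, (0,))
(4, 0, R7, (1,))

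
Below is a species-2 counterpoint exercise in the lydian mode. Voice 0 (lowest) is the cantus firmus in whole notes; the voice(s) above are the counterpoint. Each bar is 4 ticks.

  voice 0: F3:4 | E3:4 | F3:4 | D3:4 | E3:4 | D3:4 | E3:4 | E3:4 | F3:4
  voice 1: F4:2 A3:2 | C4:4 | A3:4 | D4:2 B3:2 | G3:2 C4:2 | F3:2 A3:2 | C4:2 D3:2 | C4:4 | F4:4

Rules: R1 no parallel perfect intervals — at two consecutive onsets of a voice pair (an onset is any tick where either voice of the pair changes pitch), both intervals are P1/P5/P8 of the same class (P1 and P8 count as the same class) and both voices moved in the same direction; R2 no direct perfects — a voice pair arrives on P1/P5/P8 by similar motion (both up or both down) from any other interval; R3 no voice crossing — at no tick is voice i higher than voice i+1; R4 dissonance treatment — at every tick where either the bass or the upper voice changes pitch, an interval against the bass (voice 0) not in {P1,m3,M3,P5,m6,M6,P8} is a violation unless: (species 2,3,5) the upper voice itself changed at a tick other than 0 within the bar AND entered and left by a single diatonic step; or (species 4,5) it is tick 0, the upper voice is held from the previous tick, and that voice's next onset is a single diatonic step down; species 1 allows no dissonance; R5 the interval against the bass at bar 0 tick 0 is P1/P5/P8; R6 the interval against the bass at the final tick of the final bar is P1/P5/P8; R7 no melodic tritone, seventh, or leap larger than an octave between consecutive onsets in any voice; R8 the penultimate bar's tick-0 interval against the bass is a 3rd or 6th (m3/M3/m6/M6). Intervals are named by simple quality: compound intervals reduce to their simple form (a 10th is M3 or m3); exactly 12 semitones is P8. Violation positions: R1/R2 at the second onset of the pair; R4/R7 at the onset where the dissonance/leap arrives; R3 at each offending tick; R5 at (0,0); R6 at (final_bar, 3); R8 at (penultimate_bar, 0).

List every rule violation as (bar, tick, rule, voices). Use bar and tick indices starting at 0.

(6, 2, R3, (0, 1))
(6, 2, R4, (0, 1))
(6, 2, R7, (1,))
(6, 3, R3, (0, 1))
(7, 0, R7, (1,))
(8, 0, R2, (0, 1))

bar 0: v0=F3 v1=F4 downbeat P8
bar 1: v0=E3 v1=C4 downbeat m6
bar 2: v0=F3 v1=A3 downbeat M3
bar 3: v0=D3 v1=D4 downbeat P8
bar 4: v0=E3 v1=G3 downbeat m3
bar 5: v0=D3 v1=F3 downbeat m3
bar 6: v0=E3 v1=C4 downbeat m6
bar 7: v0=E3 v1=C4 downbeat m6
bar 8: v0=F3 v1=F4 downbeat P8
  -> R3 @ bar 6 tick 2 v(0, 1): E3 above D3
  -> R4 @ bar 6 tick 2 v(0, 1): E3/D3 M2 untreated
  -> R7 @ bar 6 tick 2 v(1,): C4->D3 leap 10st
  -> R3 @ bar 6 tick 3 v(0, 1): E3 above D3
  -> R7 @ bar 7 tick 0 v(1,): D3->C4 leap 10st
  -> R2 @ bar 8 tick 0 v(0, 1): E3/C4 m6 -> F3/F4 P8 similar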